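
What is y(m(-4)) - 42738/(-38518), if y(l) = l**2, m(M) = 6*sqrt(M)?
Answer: -2751927/19259 ≈ -142.89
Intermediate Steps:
y(m(-4)) - 42738/(-38518) = (6*sqrt(-4))**2 - 42738/(-38518) = (6*(2*I))**2 - 42738*(-1)/38518 = (12*I)**2 - 1*(-21369/19259) = -144 + 21369/19259 = -2751927/19259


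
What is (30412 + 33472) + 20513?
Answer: 84397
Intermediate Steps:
(30412 + 33472) + 20513 = 63884 + 20513 = 84397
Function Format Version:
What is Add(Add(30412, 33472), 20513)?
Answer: 84397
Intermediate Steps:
Add(Add(30412, 33472), 20513) = Add(63884, 20513) = 84397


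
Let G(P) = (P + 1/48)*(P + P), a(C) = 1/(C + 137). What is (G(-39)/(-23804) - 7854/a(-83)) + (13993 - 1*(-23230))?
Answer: -73676832099/190432 ≈ -3.8689e+5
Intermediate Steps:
a(C) = 1/(137 + C)
G(P) = 2*P*(1/48 + P) (G(P) = (P + 1/48)*(2*P) = (1/48 + P)*(2*P) = 2*P*(1/48 + P))
(G(-39)/(-23804) - 7854/a(-83)) + (13993 - 1*(-23230)) = (((1/24)*(-39)*(1 + 48*(-39)))/(-23804) - 7854/(1/(137 - 83))) + (13993 - 1*(-23230)) = (((1/24)*(-39)*(1 - 1872))*(-1/23804) - 7854/(1/54)) + (13993 + 23230) = (((1/24)*(-39)*(-1871))*(-1/23804) - 7854/1/54) + 37223 = ((24323/8)*(-1/23804) - 7854*54) + 37223 = (-24323/190432 - 424116) + 37223 = -80765282435/190432 + 37223 = -73676832099/190432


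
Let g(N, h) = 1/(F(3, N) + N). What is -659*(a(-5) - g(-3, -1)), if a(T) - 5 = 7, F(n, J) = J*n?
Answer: -95555/12 ≈ -7962.9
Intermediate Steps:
g(N, h) = 1/(4*N) (g(N, h) = 1/(N*3 + N) = 1/(3*N + N) = 1/(4*N))
a(T) = 12 (a(T) = 5 + 7 = 12)
-659*(a(-5) - g(-3, -1)) = -659*(12 - 1/(4*(-3))) = -659*(12 - (-1)/(4*3)) = -659*(12 - 1*(-1/12)) = -659*(12 + 1/12) = -659*145/12 = -95555/12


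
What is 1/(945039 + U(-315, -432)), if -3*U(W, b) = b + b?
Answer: 1/945327 ≈ 1.0578e-6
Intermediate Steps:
U(W, b) = -2*b/3 (U(W, b) = -(b + b)/3 = -2*b/3)
1/(945039 + U(-315, -432)) = 1/(945039 - ⅔*(-432)) = 1/(945039 + 288) = 1/945327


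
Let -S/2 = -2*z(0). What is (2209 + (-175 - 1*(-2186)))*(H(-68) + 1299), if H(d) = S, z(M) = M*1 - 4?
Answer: 5414260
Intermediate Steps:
z(M) = -4 + M (z(M) = M - 4 = -4 + M)
S = -16 (S = -(-4)*(-4 + 0) = -(-4)*(-4) = -2*8 = -16)
H(d) = -16
(2209 + (-175 - 1*(-2186)))*(H(-68) + 1299) = (2209 + (-175 - 1*(-2186)))*(-16 + 1299) = (2209 + (-175 + 2186))*1283 = (2209 + 2011)*1283 = 4220*1283 = 5414260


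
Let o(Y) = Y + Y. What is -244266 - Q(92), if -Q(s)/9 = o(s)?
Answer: -242610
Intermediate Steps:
o(Y) = 2*Y
Q(s) = -18*s
-244266 - Q(92) = -244266 - (-18)*92 = -244266 - 1*(-1656) = -244266 + 1656 = -242610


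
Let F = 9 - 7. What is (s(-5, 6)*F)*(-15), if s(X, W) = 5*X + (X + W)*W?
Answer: 570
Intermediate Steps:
F = 2
s(X, W) = 5*X + W*(W + X) (s(X, W) = 5*X + (W + X)*W = 5*X + W*(W + X))
(s(-5, 6)*F)*(-15) = ((6² + 5*(-5) + 6*(-5))*2)*(-15) = ((36 - 25 - 30)*2)*(-15) = -19*2*(-15) = -38*(-15) = 570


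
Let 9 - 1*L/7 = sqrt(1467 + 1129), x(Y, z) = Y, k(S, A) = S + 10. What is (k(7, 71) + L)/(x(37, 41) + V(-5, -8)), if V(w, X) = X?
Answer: 80/29 - 14*sqrt(649)/29 ≈ -9.5399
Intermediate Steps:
k(S, A) = 10 + S
L = 63 - 14*sqrt(649) (L = 63 - 7*sqrt(1467 + 1129) = 63 - 14*sqrt(649) ≈ -293.66)
(k(7, 71) + L)/(x(37, 41) + V(-5, -8)) = ((10 + 7) + (63 - 14*sqrt(649)))/(37 - 8) = (17 + (63 - 14*sqrt(649)))/29 = (80 - 14*sqrt(649))*(1/29) = 80/29 - 14*sqrt(649)/29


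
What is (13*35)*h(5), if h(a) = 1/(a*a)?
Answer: 91/5 ≈ 18.200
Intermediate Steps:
h(a) = a**(-2)
(13*35)*h(5) = (13*35)/5**2 = 455*(1/25) = 91/5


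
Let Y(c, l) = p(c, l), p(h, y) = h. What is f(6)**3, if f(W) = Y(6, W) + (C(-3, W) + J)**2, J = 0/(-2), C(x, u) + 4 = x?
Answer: 166375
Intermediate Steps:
C(x, u) = -4 + x
Y(c, l) = c
J = 0 (J = 0*(-1/2) = 0)
f(W) = 55 (f(W) = 6 + ((-4 - 3) + 0)**2 = 6 + (-7 + 0)**2 = 6 + (-7)**2 = 6 + 49 = 55)
f(6)**3 = 55**3 = 166375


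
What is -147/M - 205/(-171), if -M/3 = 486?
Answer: 12001/9234 ≈ 1.2997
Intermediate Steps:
M = -1458 (M = -3*486 = -1458)
-147/M - 205/(-171) = -147/(-1458) - 205/(-171) = -147*(-1/1458) - 205*(-1/171) = 49/486 + 205/171 = 12001/9234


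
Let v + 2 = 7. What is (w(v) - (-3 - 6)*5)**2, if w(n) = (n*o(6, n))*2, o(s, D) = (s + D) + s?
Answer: 46225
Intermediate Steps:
o(s, D) = D + 2*s (o(s, D) = (D + s) + s = D + 2*s)
v = 5 (v = -2 + 7 = 5)
w(n) = 2*n*(12 + n) (w(n) = (n*(n + 2*6))*2 = (n*(n + 12))*2 = (n*(12 + n))*2 = 2*n*(12 + n))
(w(v) - (-3 - 6)*5)**2 = (2*5*(12 + 5) - (-3 - 6)*5)**2 = (2*5*17 - (-9)*5)**2 = (170 - 1*(-45))**2 = (170 + 45)**2 = 215**2 = 46225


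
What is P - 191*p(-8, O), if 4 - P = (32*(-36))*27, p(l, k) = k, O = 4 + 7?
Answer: 29007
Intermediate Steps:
O = 11
P = 31108 (P = 4 - 32*(-36)*27 = 4 - (-1152)*27 = 4 - 1*(-31104) = 4 + 31104 = 31108)
P - 191*p(-8, O) = 31108 - 191*11 = 31108 - 1*2101 = 31108 - 2101 = 29007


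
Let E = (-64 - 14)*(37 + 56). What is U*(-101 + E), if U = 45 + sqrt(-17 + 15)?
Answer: -330975 - 7355*I*sqrt(2) ≈ -3.3098e+5 - 10402.0*I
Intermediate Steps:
E = -7254 (E = -78*93 = -7254)
U = 45 + I*sqrt(2) (U = 45 + sqrt(-2) = 45 + I*sqrt(2) ≈ 45.0 + 1.4142*I)
U*(-101 + E) = (45 + I*sqrt(2))*(-101 - 7254) = (45 + I*sqrt(2))*(-7355) = -330975 - 7355*I*sqrt(2)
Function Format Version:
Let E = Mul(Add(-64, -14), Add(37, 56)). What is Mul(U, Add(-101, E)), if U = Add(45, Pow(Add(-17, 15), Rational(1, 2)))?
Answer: Add(-330975, Mul(-7355, I, Pow(2, Rational(1, 2)))) ≈ Add(-3.3098e+5, Mul(-10402., I))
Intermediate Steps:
E = -7254 (E = Mul(-78, 93) = -7254)
U = Add(45, Mul(I, Pow(2, Rational(1, 2)))) (U = Add(45, Pow(-2, Rational(1, 2))) = Add(45, Mul(I, Pow(2, Rational(1, 2)))) ≈ Add(45.000, Mul(1.4142, I)))
Mul(U, Add(-101, E)) = Mul(Add(45, Mul(I, Pow(2, Rational(1, 2)))), Add(-101, -7254)) = Mul(Add(45, Mul(I, Pow(2, Rational(1, 2)))), -7355) = Add(-330975, Mul(-7355, I, Pow(2, Rational(1, 2))))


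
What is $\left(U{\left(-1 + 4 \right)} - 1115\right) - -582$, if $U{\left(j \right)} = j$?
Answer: $-530$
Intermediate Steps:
$\left(U{\left(-1 + 4 \right)} - 1115\right) - -582 = \left(\left(-1 + 4\right) - 1115\right) - -582 = \left(3 - 1115\right) + 582 = -1112 + 582 = -530$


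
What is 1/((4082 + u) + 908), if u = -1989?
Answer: 1/3001 ≈ 0.00033322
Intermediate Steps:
1/((4082 + u) + 908) = 1/((4082 - 1989) + 908) = 1/(2093 + 908) = 1/3001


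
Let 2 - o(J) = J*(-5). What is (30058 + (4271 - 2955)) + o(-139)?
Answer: 30681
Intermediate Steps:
o(J) = 2 + 5*J (o(J) = 2 - J*(-5) = 2 - (-5)*J = 2 + 5*J)
(30058 + (4271 - 2955)) + o(-139) = (30058 + (4271 - 2955)) + (2 + 5*(-139)) = (30058 + 1316) + (2 - 695) = 31374 - 693 = 30681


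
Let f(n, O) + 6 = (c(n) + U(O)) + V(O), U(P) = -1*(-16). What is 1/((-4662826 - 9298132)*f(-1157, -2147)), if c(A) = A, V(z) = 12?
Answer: 1/15845687330 ≈ 6.3109e-11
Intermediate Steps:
U(P) = 16
f(n, O) = 22 + n (f(n, O) = -6 + ((n + 16) + 12) = -6 + ((16 + n) + 12) = -6 + (28 + n) = 22 + n)
1/((-4662826 - 9298132)*f(-1157, -2147)) = 1/((-4662826 - 9298132)*(22 - 1157)) = 1/(-13960958*(-1135)) = -1/13960958*(-1/1135) = 1/15845687330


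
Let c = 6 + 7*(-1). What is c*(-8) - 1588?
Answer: -1580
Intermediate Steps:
c = -1 (c = 6 - 7 = -1)
c*(-8) - 1588 = -1*(-8) - 1588 = 8 - 1588 = -1580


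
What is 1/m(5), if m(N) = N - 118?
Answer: -1/113 ≈ -0.0088496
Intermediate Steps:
m(N) = -118 + N
1/m(5) = 1/(-118 + 5) = 1/(-113) = -1/113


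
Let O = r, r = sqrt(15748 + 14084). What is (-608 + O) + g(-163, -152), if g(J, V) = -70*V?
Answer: 10032 + 2*sqrt(7458) ≈ 10205.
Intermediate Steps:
r = 2*sqrt(7458) (r = sqrt(29832) = 2*sqrt(7458) ≈ 172.72)
O = 2*sqrt(7458) ≈ 172.72
(-608 + O) + g(-163, -152) = (-608 + 2*sqrt(7458)) - 70*(-152) = (-608 + 2*sqrt(7458)) + 10640 = 10032 + 2*sqrt(7458)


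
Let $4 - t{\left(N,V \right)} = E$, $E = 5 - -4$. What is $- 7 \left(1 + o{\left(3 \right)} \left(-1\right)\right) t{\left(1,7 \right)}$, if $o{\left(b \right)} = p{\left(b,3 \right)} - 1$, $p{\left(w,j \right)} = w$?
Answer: $-35$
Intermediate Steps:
$E = 9$ ($E = 5 + 4 = 9$)
$t{\left(N,V \right)} = -5$ ($t{\left(N,V \right)} = 4 - 9 = -5$)
$o{\left(b \right)} = -1 + b$ ($o{\left(b \right)} = b - 1 = -1 + b$)
$- 7 \left(1 + o{\left(3 \right)} \left(-1\right)\right) t{\left(1,7 \right)} = - 7 \left(1 + \left(-1 + 3\right) \left(-1\right)\right) \left(-5\right) = - 7 \left(1 + 2 \left(-1\right)\right) \left(-5\right) = - 7 \left(1 - 2\right) \left(-5\right) = \left(-7\right) \left(-1\right) \left(-5\right) = 7 \left(-5\right) = -35$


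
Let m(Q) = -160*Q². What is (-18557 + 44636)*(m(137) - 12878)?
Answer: -78652125522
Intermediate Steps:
(-18557 + 44636)*(m(137) - 12878) = (-18557 + 44636)*(-160*137² - 12878) = 26079*(-160*18769 - 12878) = 26079*(-3003040 - 12878) = 26079*(-3015918) = -78652125522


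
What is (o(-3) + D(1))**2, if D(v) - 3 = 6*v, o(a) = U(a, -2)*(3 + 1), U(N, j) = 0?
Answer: 81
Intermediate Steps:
o(a) = 0 (o(a) = 0*(3 + 1) = 0*4 = 0)
D(v) = 3 + 6*v
(o(-3) + D(1))**2 = (0 + (3 + 6*1))**2 = (0 + (3 + 6))**2 = (0 + 9)**2 = 9**2 = 81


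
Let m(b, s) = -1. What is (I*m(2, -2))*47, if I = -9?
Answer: 423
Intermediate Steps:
(I*m(2, -2))*47 = -9*(-1)*47 = 9*47 = 423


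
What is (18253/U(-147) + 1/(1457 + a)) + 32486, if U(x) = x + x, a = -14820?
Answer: 18197792537/561246 ≈ 32424.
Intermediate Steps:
U(x) = 2*x
(18253/U(-147) + 1/(1457 + a)) + 32486 = (18253/((2*(-147))) + 1/(1457 - 14820)) + 32486 = (18253/(-294) + 1/(-13363)) + 32486 = (18253*(-1/294) - 1/13363) + 32486 = (-18253/294 - 1/13363) + 32486 = -34845019/561246 + 32486 = 18197792537/561246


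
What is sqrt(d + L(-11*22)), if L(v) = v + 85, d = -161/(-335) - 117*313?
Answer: 3*I*sqrt(458595235)/335 ≈ 191.77*I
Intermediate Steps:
d = -12267874/335 (d = -161*(-1/335) - 36621 = 161/335 - 36621 = -12267874/335 ≈ -36621.)
L(v) = 85 + v
sqrt(d + L(-11*22)) = sqrt(-12267874/335 + (85 - 11*22)) = sqrt(-12267874/335 + (85 - 242)) = sqrt(-12267874/335 - 157) = sqrt(-12320469/335) = 3*I*sqrt(458595235)/335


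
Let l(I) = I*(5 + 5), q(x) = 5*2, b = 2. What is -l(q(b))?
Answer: -100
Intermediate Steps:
q(x) = 10
l(I) = 10*I (l(I) = I*10 = 10*I)
-l(q(b)) = -10*10 = -1*100 = -100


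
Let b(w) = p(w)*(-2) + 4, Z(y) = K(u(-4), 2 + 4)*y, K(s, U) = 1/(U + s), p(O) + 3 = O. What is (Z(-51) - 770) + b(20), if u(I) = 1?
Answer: -5651/7 ≈ -807.29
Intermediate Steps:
p(O) = -3 + O
Z(y) = y/7 (Z(y) = y/((2 + 4) + 1) = y/(6 + 1) = y/7)
b(w) = 10 - 2*w (b(w) = (-3 + w)*(-2) + 4 = (6 - 2*w) + 4 = 10 - 2*w)
(Z(-51) - 770) + b(20) = ((⅐)*(-51) - 770) + (10 - 2*20) = (-51/7 - 770) + (10 - 40) = -5441/7 - 30 = -5651/7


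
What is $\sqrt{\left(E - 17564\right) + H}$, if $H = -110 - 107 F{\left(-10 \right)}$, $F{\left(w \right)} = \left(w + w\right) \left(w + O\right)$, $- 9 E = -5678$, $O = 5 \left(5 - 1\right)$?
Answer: $\frac{2 \sqrt{9803}}{3} \approx 66.007$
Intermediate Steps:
$O = 20$ ($O = 5 \cdot 4 = 20$)
$E = \frac{5678}{9}$ ($E = \left(- \frac{1}{9}\right) \left(-5678\right) = \frac{5678}{9} \approx 630.89$)
$F{\left(w \right)} = 2 w \left(20 + w\right)$ ($F{\left(w \right)} = \left(w + w\right) \left(w + 20\right) = 2 w \left(20 + w\right)$)
$H = 21290$ ($H = -110 - 107 \cdot 2 \left(-10\right) \left(20 - 10\right) = -110 - 107 \cdot 2 \left(-10\right) 10 = -110 - -21400 = -110 + 21400 = 21290$)
$\sqrt{\left(E - 17564\right) + H} = \sqrt{\left(\frac{5678}{9} - 17564\right) + 21290} = \sqrt{- \frac{152398}{9} + 21290} = \sqrt{\frac{39212}{9}} = \frac{2 \sqrt{9803}}{3}$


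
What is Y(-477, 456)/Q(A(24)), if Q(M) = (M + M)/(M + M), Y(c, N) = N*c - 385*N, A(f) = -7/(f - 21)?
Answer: -393072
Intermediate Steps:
A(f) = -7/(-21 + f)
Y(c, N) = -385*N + N*c
Q(M) = 1 (Q(M) = (2*M)/((2*M)) = (2*M)*(1/(2*M)) = 1)
Y(-477, 456)/Q(A(24)) = (456*(-385 - 477))/1 = (456*(-862))*1 = -393072*1 = -393072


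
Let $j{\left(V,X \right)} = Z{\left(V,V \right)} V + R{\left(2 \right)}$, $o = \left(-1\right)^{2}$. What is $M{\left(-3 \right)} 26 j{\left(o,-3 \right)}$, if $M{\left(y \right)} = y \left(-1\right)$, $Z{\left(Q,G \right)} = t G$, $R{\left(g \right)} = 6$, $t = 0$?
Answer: $468$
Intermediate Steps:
$Z{\left(Q,G \right)} = 0$ ($Z{\left(Q,G \right)} = 0 G = 0$)
$o = 1$
$j{\left(V,X \right)} = 6$ ($j{\left(V,X \right)} = 0 V + 6 = 0 + 6 = 6$)
$M{\left(y \right)} = - y$
$M{\left(-3 \right)} 26 j{\left(o,-3 \right)} = \left(-1\right) \left(-3\right) 26 \cdot 6 = 3 \cdot 26 \cdot 6 = 78 \cdot 6 = 468$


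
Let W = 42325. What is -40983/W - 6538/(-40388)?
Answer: -689250277/854711050 ≈ -0.80641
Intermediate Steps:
-40983/W - 6538/(-40388) = -40983/42325 - 6538/(-40388) = -40983*1/42325 - 6538*(-1/40388) = -40983/42325 + 3269/20194 = -689250277/854711050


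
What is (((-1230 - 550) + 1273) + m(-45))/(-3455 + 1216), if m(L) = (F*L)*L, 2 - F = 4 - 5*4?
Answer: -35943/2239 ≈ -16.053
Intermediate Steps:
F = 18 (F = 2 - (4 - 5*4) = 2 - (4 - 20) = 2 - 1*(-16) = 2 + 16 = 18)
m(L) = 18*L² (m(L) = (18*L)*L = 18*L²)
(((-1230 - 550) + 1273) + m(-45))/(-3455 + 1216) = (((-1230 - 550) + 1273) + 18*(-45)²)/(-3455 + 1216) = ((-1780 + 1273) + 18*2025)/(-2239) = (-507 + 36450)*(-1/2239) = 35943*(-1/2239) = -35943/2239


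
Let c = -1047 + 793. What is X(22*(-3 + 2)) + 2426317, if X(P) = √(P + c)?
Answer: 2426317 + 2*I*√69 ≈ 2.4263e+6 + 16.613*I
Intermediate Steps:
c = -254
X(P) = √(-254 + P) (X(P) = √(P - 254) = √(-254 + P))
X(22*(-3 + 2)) + 2426317 = √(-254 + 22*(-3 + 2)) + 2426317 = √(-254 + 22*(-1)) + 2426317 = √(-254 - 22) + 2426317 = √(-276) + 2426317 = 2*I*√69 + 2426317 = 2426317 + 2*I*√69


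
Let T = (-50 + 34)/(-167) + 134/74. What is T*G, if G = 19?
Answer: 223839/6179 ≈ 36.226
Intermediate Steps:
T = 11781/6179 (T = -16*(-1/167) + 134*(1/74) = 16/167 + 67/37 = 11781/6179 ≈ 1.9066)
T*G = (11781/6179)*19 = 223839/6179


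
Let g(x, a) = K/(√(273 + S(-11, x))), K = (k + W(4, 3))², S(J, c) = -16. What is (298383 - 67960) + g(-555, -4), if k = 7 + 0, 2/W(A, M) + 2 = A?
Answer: 230423 + 64*√257/257 ≈ 2.3043e+5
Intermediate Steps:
W(A, M) = 2/(-2 + A)
k = 7
K = 64 (K = (7 + 2/(-2 + 4))² = (7 + 2/2)² = (7 + 2*(½))² = (7 + 1)² = 8² = 64)
g(x, a) = 64*√257/257 (g(x, a) = 64/(√(273 - 16)) = 64/(√257) = 64*(√257/257) = 64*√257/257)
(298383 - 67960) + g(-555, -4) = (298383 - 67960) + 64*√257/257 = 230423 + 64*√257/257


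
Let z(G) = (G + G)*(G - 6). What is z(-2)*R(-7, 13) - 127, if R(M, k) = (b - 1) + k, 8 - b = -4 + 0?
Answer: 641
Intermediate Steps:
b = 12 (b = 8 - (-4 + 0) = 8 - 1*(-4) = 8 + 4 = 12)
z(G) = 2*G*(-6 + G) (z(G) = (2*G)*(-6 + G) = 2*G*(-6 + G))
R(M, k) = 11 + k (R(M, k) = (12 - 1) + k = 11 + k)
z(-2)*R(-7, 13) - 127 = (2*(-2)*(-6 - 2))*(11 + 13) - 127 = (2*(-2)*(-8))*24 - 127 = 32*24 - 127 = 768 - 127 = 641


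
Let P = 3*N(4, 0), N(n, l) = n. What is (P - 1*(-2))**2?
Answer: 196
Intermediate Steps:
P = 12 (P = 3*4 = 12)
(P - 1*(-2))**2 = (12 - 1*(-2))**2 = (12 + 2)**2 = 14**2 = 196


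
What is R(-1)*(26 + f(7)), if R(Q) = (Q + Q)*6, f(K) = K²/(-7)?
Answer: -228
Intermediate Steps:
f(K) = -K²/7 (f(K) = K²*(-⅐) = -K²/7)
R(Q) = 12*Q (R(Q) = (2*Q)*6 = 12*Q)
R(-1)*(26 + f(7)) = (12*(-1))*(26 - ⅐*7²) = -12*(26 - ⅐*49) = -12*(26 - 7) = -12*19 = -228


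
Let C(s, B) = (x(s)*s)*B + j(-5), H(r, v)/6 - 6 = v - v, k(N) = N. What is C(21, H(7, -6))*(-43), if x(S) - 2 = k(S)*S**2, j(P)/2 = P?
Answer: -301121174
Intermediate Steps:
H(r, v) = 36 (H(r, v) = 36 + 6*(v - v) = 36 + 6*0 = 36 + 0 = 36)
j(P) = 2*P
x(S) = 2 + S**3 (x(S) = 2 + S*S**2 = 2 + S**3)
C(s, B) = -10 + B*s*(2 + s**3) (C(s, B) = ((2 + s**3)*s)*B + 2*(-5) = (s*(2 + s**3))*B - 10 = B*s*(2 + s**3) - 10 = -10 + B*s*(2 + s**3))
C(21, H(7, -6))*(-43) = (-10 + 36*21*(2 + 21**3))*(-43) = (-10 + 36*21*(2 + 9261))*(-43) = (-10 + 36*21*9263)*(-43) = (-10 + 7002828)*(-43) = 7002818*(-43) = -301121174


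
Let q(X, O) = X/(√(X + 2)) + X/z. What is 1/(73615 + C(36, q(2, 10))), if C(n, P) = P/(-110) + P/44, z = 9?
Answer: 60/4416901 ≈ 1.3584e-5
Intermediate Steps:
q(X, O) = X/9 + X/√(2 + X) (q(X, O) = X/(√(X + 2)) + X/9 = X/(√(2 + X)) + X*(⅑) = X/√(2 + X) + X/9 = X/9 + X/√(2 + X))
C(n, P) = 3*P/220 (C(n, P) = P*(-1/110) + P*(1/44) = -P/110 + P/44 = 3*P/220)
1/(73615 + C(36, q(2, 10))) = 1/(73615 + 3*((⅑)*2 + 2/√(2 + 2))/220) = 1/(73615 + 3*(2/9 + 2/√4)/220) = 1/(73615 + 3*(2/9 + 2*(½))/220) = 1/(73615 + 3*(2/9 + 1)/220) = 1/(73615 + (3/220)*(11/9)) = 1/(73615 + 1/60) = 1/(4416901/60) = 60/4416901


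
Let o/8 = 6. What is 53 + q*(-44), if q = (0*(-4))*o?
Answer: 53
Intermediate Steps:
o = 48 (o = 8*6 = 48)
q = 0 (q = (0*(-4))*48 = 0*48 = 0)
53 + q*(-44) = 53 + 0*(-44) = 53 + 0 = 53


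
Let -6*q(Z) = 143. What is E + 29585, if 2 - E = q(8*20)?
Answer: 177665/6 ≈ 29611.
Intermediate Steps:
q(Z) = -143/6 (q(Z) = -⅙*143 = -143/6)
E = 155/6 (E = 2 - 1*(-143/6) = 2 + 143/6 = 155/6 ≈ 25.833)
E + 29585 = 155/6 + 29585 = 177665/6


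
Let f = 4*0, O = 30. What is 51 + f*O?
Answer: 51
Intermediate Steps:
f = 0
51 + f*O = 51 + 0*30 = 51 + 0 = 51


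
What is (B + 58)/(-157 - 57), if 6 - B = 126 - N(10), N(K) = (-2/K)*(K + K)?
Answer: 33/107 ≈ 0.30841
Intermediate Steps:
N(K) = -4 (N(K) = (-2/K)*(2*K) = -4)
B = -124 (B = 6 - (126 - 1*(-4)) = 6 - (126 + 4) = 6 - 1*130 = 6 - 130 = -124)
(B + 58)/(-157 - 57) = (-124 + 58)/(-157 - 57) = -66/(-214) = -66*(-1/214) = 33/107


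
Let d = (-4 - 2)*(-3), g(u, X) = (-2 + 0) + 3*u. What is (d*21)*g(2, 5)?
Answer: 1512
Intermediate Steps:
g(u, X) = -2 + 3*u
d = 18 (d = -6*(-3) = 18)
(d*21)*g(2, 5) = (18*21)*(-2 + 3*2) = 378*(-2 + 6) = 378*4 = 1512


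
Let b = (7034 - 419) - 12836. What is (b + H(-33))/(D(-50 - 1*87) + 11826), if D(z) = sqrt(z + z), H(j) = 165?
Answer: -35809128/69927275 + 3028*I*sqrt(274)/69927275 ≈ -0.51209 + 0.00071678*I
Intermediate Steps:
b = -6221 (b = 6615 - 12836 = -6221)
D(z) = sqrt(2)*sqrt(z) (D(z) = sqrt(2*z) = sqrt(2)*sqrt(z))
(b + H(-33))/(D(-50 - 1*87) + 11826) = (-6221 + 165)/(sqrt(2)*sqrt(-50 - 1*87) + 11826) = -6056/(sqrt(2)*sqrt(-50 - 87) + 11826) = -6056/(sqrt(2)*sqrt(-137) + 11826) = -6056/(sqrt(2)*(I*sqrt(137)) + 11826) = -6056/(I*sqrt(274) + 11826) = -6056/(11826 + I*sqrt(274))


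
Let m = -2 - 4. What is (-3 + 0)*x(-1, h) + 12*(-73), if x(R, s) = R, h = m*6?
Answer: -873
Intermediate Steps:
m = -6
h = -36 (h = -6*6 = -36)
(-3 + 0)*x(-1, h) + 12*(-73) = (-3 + 0)*(-1) + 12*(-73) = -3*(-1) - 876 = 3 - 876 = -873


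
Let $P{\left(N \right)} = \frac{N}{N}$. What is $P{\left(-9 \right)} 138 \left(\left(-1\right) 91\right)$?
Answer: $-12558$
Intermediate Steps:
$P{\left(N \right)} = 1$
$P{\left(-9 \right)} 138 \left(\left(-1\right) 91\right) = 1 \cdot 138 \left(\left(-1\right) 91\right) = 138 \left(-91\right) = -12558$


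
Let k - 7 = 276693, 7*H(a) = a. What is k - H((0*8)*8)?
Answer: 276700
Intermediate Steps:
H(a) = a/7
k = 276700 (k = 7 + 276693 = 276700)
k - H((0*8)*8) = 276700 - (0*8)*8/7 = 276700 - 0*8/7 = 276700 - 0/7 = 276700 - 1*0 = 276700 + 0 = 276700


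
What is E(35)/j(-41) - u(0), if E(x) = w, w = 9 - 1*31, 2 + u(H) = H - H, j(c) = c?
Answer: 104/41 ≈ 2.5366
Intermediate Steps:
u(H) = -2 (u(H) = -2 + (H - H) = -2 + 0 = -2)
w = -22 (w = 9 - 31 = -22)
E(x) = -22
E(35)/j(-41) - u(0) = -22/(-41) - 1*(-2) = -22*(-1/41) + 2 = 22/41 + 2 = 104/41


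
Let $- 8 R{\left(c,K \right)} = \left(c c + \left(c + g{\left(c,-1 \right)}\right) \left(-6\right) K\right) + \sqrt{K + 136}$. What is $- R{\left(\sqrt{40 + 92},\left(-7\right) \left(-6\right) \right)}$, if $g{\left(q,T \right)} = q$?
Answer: $\frac{33}{2} - 126 \sqrt{33} + \frac{\sqrt{178}}{8} \approx -705.65$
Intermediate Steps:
$R{\left(c,K \right)} = - \frac{c^{2}}{8} - \frac{\sqrt{136 + K}}{8} + \frac{3 K c}{2}$ ($R{\left(c,K \right)} = - \frac{\left(c c + \left(c + c\right) \left(-6\right) K\right) + \sqrt{K + 136}}{8} = - \frac{\left(c^{2} + 2 c \left(-6\right) K\right) + \sqrt{136 + K}}{8} = - \frac{\left(c^{2} + - 12 c K\right) + \sqrt{136 + K}}{8} = - \frac{\left(c^{2} - 12 K c\right) + \sqrt{136 + K}}{8} = - \frac{c^{2} + \sqrt{136 + K} - 12 K c}{8} = - \frac{c^{2}}{8} - \frac{\sqrt{136 + K}}{8} + \frac{3 K c}{2}$)
$- R{\left(\sqrt{40 + 92},\left(-7\right) \left(-6\right) \right)} = - (- \frac{\left(\sqrt{40 + 92}\right)^{2}}{8} - \frac{\sqrt{136 - -42}}{8} + \frac{3 \left(\left(-7\right) \left(-6\right)\right) \sqrt{40 + 92}}{2}) = - (- \frac{\left(\sqrt{132}\right)^{2}}{8} - \frac{\sqrt{136 + 42}}{8} + \frac{3}{2} \cdot 42 \sqrt{132}) = - (- \frac{\left(2 \sqrt{33}\right)^{2}}{8} - \frac{\sqrt{178}}{8} + \frac{3}{2} \cdot 42 \cdot 2 \sqrt{33}) = - (\left(- \frac{1}{8}\right) 132 - \frac{\sqrt{178}}{8} + 126 \sqrt{33}) = - (- \frac{33}{2} - \frac{\sqrt{178}}{8} + 126 \sqrt{33}) = - (- \frac{33}{2} + 126 \sqrt{33} - \frac{\sqrt{178}}{8}) = \frac{33}{2} - 126 \sqrt{33} + \frac{\sqrt{178}}{8}$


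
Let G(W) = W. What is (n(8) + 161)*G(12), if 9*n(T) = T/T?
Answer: 5800/3 ≈ 1933.3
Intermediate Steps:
n(T) = ⅑ (n(T) = (T/T)/9 = (⅑)*1 = ⅑)
(n(8) + 161)*G(12) = (⅑ + 161)*12 = (1450/9)*12 = 5800/3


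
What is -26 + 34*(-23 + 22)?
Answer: -60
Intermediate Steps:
-26 + 34*(-23 + 22) = -26 + 34*(-1) = -26 - 34 = -60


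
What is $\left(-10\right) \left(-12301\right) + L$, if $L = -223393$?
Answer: $-100383$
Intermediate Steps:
$\left(-10\right) \left(-12301\right) + L = \left(-10\right) \left(-12301\right) - 223393 = 123010 - 223393 = -100383$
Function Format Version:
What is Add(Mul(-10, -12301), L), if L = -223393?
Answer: -100383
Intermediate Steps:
Add(Mul(-10, -12301), L) = Add(Mul(-10, -12301), -223393) = Add(123010, -223393) = -100383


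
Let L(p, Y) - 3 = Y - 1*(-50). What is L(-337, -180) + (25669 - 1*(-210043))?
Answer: 235585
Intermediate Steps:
L(p, Y) = 53 + Y (L(p, Y) = 3 + (Y - 1*(-50)) = 3 + (Y + 50) = 3 + (50 + Y) = 53 + Y)
L(-337, -180) + (25669 - 1*(-210043)) = (53 - 180) + (25669 - 1*(-210043)) = -127 + (25669 + 210043) = -127 + 235712 = 235585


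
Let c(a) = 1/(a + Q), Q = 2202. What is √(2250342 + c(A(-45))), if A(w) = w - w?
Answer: √10911467293170/2202 ≈ 1500.1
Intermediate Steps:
A(w) = 0
c(a) = 1/(2202 + a) (c(a) = 1/(a + 2202) = 1/(2202 + a))
√(2250342 + c(A(-45))) = √(2250342 + 1/(2202 + 0)) = √(2250342 + 1/2202) = √(4955253085/2202) = √10911467293170/2202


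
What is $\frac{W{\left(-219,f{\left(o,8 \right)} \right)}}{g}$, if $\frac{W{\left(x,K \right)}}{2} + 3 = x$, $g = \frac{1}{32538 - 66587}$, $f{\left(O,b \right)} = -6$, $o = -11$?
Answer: $15117756$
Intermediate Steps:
$g = - \frac{1}{34049}$ ($g = \frac{1}{-34049} = - \frac{1}{34049} \approx -2.9369 \cdot 10^{-5}$)
$W{\left(x,K \right)} = -6 + 2 x$
$\frac{W{\left(-219,f{\left(o,8 \right)} \right)}}{g} = \frac{-6 + 2 \left(-219\right)}{- \frac{1}{34049}} = \left(-6 - 438\right) \left(-34049\right) = \left(-444\right) \left(-34049\right) = 15117756$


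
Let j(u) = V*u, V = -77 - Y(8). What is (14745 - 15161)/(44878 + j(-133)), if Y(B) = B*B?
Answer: -416/63631 ≈ -0.0065377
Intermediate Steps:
Y(B) = B²
V = -141 (V = -77 - 1*8² = -77 - 1*64 = -77 - 64 = -141)
j(u) = -141*u
(14745 - 15161)/(44878 + j(-133)) = (14745 - 15161)/(44878 - 141*(-133)) = -416/(44878 + 18753) = -416/63631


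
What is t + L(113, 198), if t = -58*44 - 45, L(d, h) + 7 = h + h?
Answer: -2208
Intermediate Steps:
L(d, h) = -7 + 2*h (L(d, h) = -7 + (h + h) = -7 + 2*h)
t = -2597 (t = -2552 - 45 = -2597)
t + L(113, 198) = -2597 + (-7 + 2*198) = -2597 + (-7 + 396) = -2597 + 389 = -2208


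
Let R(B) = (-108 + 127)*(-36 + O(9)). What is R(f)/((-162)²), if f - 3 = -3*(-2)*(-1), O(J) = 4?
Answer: -152/6561 ≈ -0.023167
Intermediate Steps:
f = -3 (f = 3 - 3*(-2)*(-1) = 3 + 6*(-1) = 3 - 6 = -3)
R(B) = -608 (R(B) = (-108 + 127)*(-36 + 4) = 19*(-32) = -608)
R(f)/((-162)²) = -608/((-162)²) = -608/26244 = -608*1/26244 = -152/6561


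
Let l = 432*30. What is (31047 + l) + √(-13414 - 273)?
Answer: 44007 + I*√13687 ≈ 44007.0 + 116.99*I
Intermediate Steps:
l = 12960
(31047 + l) + √(-13414 - 273) = (31047 + 12960) + √(-13414 - 273) = 44007 + √(-13687) = 44007 + I*√13687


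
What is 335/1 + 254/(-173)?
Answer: 57701/173 ≈ 333.53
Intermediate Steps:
335/1 + 254/(-173) = 335*1 + 254*(-1/173) = 335 - 254/173 = 57701/173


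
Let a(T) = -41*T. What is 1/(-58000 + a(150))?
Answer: -1/64150 ≈ -1.5588e-5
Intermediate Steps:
1/(-58000 + a(150)) = 1/(-58000 - 41*150) = 1/(-58000 - 6150) = 1/(-64150) = -1/64150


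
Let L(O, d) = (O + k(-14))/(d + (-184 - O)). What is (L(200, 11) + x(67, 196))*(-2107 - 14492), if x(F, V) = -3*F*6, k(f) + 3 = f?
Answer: 7469898579/373 ≈ 2.0027e+7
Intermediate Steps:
k(f) = -3 + f
x(F, V) = -18*F
L(O, d) = (-17 + O)/(-184 + d - O) (L(O, d) = (O + (-3 - 14))/(d + (-184 - O)) = (O - 17)/(-184 + d - O) = (-17 + O)/(-184 + d - O))
(L(200, 11) + x(67, 196))*(-2107 - 14492) = ((17 - 1*200)/(184 + 200 - 1*11) - 18*67)*(-2107 - 14492) = ((17 - 200)/(184 + 200 - 11) - 1206)*(-16599) = (-183/373 - 1206)*(-16599) = -450021/373*(-16599) = 7469898579/373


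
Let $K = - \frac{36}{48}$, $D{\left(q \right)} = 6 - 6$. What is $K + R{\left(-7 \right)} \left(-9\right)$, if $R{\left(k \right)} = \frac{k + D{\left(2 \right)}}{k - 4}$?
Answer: $- \frac{285}{44} \approx -6.4773$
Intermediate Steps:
$D{\left(q \right)} = 0$ ($D{\left(q \right)} = 6 - 6 = 0$)
$R{\left(k \right)} = \frac{k}{-4 + k}$ ($R{\left(k \right)} = \frac{k + 0}{k - 4} = \frac{k}{-4 + k}$)
$K = - \frac{3}{4}$ ($K = \left(-36\right) \frac{1}{48} = - \frac{3}{4} \approx -0.75$)
$K + R{\left(-7 \right)} \left(-9\right) = - \frac{3}{4} + - \frac{7}{-4 - 7} \left(-9\right) = - \frac{3}{4} + - \frac{7}{-11} \left(-9\right) = - \frac{3}{4} + \left(-7\right) \left(- \frac{1}{11}\right) \left(-9\right) = - \frac{3}{4} + \frac{7}{11} \left(-9\right) = - \frac{3}{4} - \frac{63}{11} = - \frac{285}{44}$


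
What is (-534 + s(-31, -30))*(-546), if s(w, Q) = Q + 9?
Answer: 303030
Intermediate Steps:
s(w, Q) = 9 + Q
(-534 + s(-31, -30))*(-546) = (-534 + (9 - 30))*(-546) = (-534 - 21)*(-546) = -555*(-546) = 303030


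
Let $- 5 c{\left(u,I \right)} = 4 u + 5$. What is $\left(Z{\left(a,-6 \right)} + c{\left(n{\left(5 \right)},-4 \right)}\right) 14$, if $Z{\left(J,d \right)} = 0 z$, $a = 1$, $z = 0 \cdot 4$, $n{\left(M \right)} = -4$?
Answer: $\frac{154}{5} \approx 30.8$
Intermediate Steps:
$z = 0$
$c{\left(u,I \right)} = -1 - \frac{4 u}{5}$ ($c{\left(u,I \right)} = - \frac{4 u + 5}{5} = - \frac{5 + 4 u}{5} = -1 - \frac{4 u}{5}$)
$Z{\left(J,d \right)} = 0$ ($Z{\left(J,d \right)} = 0 \cdot 0 = 0$)
$\left(Z{\left(a,-6 \right)} + c{\left(n{\left(5 \right)},-4 \right)}\right) 14 = \left(0 - - \frac{11}{5}\right) 14 = \left(0 + \left(-1 + \frac{16}{5}\right)\right) 14 = \left(0 + \frac{11}{5}\right) 14 = \frac{11}{5} \cdot 14 = \frac{154}{5}$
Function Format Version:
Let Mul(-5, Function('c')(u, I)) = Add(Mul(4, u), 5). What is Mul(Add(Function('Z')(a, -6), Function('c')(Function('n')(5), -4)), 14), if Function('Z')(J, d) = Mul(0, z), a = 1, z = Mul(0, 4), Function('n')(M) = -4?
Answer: Rational(154, 5) ≈ 30.800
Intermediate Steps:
z = 0
Function('c')(u, I) = Add(-1, Mul(Rational(-4, 5), u)) (Function('c')(u, I) = Mul(Rational(-1, 5), Add(Mul(4, u), 5)) = Mul(Rational(-1, 5), Add(5, Mul(4, u))) = Add(-1, Mul(Rational(-4, 5), u)))
Function('Z')(J, d) = 0 (Function('Z')(J, d) = Mul(0, 0) = 0)
Mul(Add(Function('Z')(a, -6), Function('c')(Function('n')(5), -4)), 14) = Mul(Add(0, Add(-1, Mul(Rational(-4, 5), -4))), 14) = Mul(Add(0, Add(-1, Rational(16, 5))), 14) = Mul(Add(0, Rational(11, 5)), 14) = Mul(Rational(11, 5), 14) = Rational(154, 5)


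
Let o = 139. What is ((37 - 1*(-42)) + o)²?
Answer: 47524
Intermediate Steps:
((37 - 1*(-42)) + o)² = ((37 - 1*(-42)) + 139)² = ((37 + 42) + 139)² = (79 + 139)² = 218² = 47524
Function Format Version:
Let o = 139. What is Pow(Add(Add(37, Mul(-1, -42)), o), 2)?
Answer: 47524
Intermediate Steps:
Pow(Add(Add(37, Mul(-1, -42)), o), 2) = Pow(Add(Add(37, Mul(-1, -42)), 139), 2) = Pow(Add(Add(37, 42), 139), 2) = Pow(Add(79, 139), 2) = Pow(218, 2) = 47524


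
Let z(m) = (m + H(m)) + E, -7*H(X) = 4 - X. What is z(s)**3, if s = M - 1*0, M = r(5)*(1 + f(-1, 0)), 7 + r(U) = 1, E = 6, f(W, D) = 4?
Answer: -8242408/343 ≈ -24030.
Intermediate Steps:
r(U) = -6 (r(U) = -7 + 1 = -6)
M = -30 (M = -6*(1 + 4) = -6*5 = -30)
H(X) = -4/7 + X/7 (H(X) = -(4 - X)/7 = -4/7 + X/7)
s = -30 (s = -30 - 1*0 = -30 + 0 = -30)
z(m) = 38/7 + 8*m/7 (z(m) = (m + (-4/7 + m/7)) + 6 = (-4/7 + 8*m/7) + 6 = 38/7 + 8*m/7)
z(s)**3 = (38/7 + (8/7)*(-30))**3 = (38/7 - 240/7)**3 = (-202/7)**3 = -8242408/343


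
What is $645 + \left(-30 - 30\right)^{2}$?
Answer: $4245$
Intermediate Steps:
$645 + \left(-30 - 30\right)^{2} = 645 + \left(-60\right)^{2} = 645 + 3600 = 4245$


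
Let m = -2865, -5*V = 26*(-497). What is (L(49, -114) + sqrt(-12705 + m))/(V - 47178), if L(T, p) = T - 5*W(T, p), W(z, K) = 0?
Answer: -245/222968 - 15*I*sqrt(1730)/222968 ≈ -0.0010988 - 0.0027982*I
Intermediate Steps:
V = 12922/5 (V = -26*(-497)/5 = -1/5*(-12922) = 12922/5 ≈ 2584.4)
L(T, p) = T (L(T, p) = T - 5*0 = T + 0 = T)
(L(49, -114) + sqrt(-12705 + m))/(V - 47178) = (49 + sqrt(-12705 - 2865))/(12922/5 - 47178) = (49 + sqrt(-15570))/(-222968/5) = (49 + 3*I*sqrt(1730))*(-5/222968) = -245/222968 - 15*I*sqrt(1730)/222968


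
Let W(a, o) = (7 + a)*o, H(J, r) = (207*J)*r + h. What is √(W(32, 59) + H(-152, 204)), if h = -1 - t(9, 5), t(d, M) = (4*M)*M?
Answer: 2*I*√1604114 ≈ 2533.1*I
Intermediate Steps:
t(d, M) = 4*M²
h = -101 (h = -1 - 4*5² = -1 - 4*25 = -1 - 1*100 = -1 - 100 = -101)
H(J, r) = -101 + 207*J*r (H(J, r) = (207*J)*r - 101 = 207*J*r - 101 = -101 + 207*J*r)
W(a, o) = o*(7 + a)
√(W(32, 59) + H(-152, 204)) = √(59*(7 + 32) + (-101 + 207*(-152)*204)) = √(59*39 + (-101 - 6418656)) = √(2301 - 6418757) = √(-6416456) = 2*I*√1604114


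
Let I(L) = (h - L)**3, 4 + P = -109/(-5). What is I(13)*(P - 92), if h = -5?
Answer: 2163672/5 ≈ 4.3273e+5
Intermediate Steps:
P = 89/5 (P = -4 - 109/(-5) = -4 - 109*(-1/5) = -4 + 109/5 = 89/5 ≈ 17.800)
I(L) = (-5 - L)**3
I(13)*(P - 92) = (-(5 + 13)**3)*(89/5 - 92) = -1*18**3*(-371/5) = -1*5832*(-371/5) = -5832*(-371/5) = 2163672/5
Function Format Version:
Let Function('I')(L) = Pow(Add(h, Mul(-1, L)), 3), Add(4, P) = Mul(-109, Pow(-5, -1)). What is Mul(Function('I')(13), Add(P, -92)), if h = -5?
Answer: Rational(2163672, 5) ≈ 4.3273e+5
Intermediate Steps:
P = Rational(89, 5) (P = Add(-4, Mul(-109, Pow(-5, -1))) = Add(-4, Mul(-109, Rational(-1, 5))) = Add(-4, Rational(109, 5)) = Rational(89, 5) ≈ 17.800)
Function('I')(L) = Pow(Add(-5, Mul(-1, L)), 3)
Mul(Function('I')(13), Add(P, -92)) = Mul(Mul(-1, Pow(Add(5, 13), 3)), Add(Rational(89, 5), -92)) = Mul(Mul(-1, Pow(18, 3)), Rational(-371, 5)) = Mul(Mul(-1, 5832), Rational(-371, 5)) = Mul(-5832, Rational(-371, 5)) = Rational(2163672, 5)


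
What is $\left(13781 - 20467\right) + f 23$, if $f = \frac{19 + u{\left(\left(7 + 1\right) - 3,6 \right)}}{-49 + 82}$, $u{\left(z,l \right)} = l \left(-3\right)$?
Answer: $- \frac{220615}{33} \approx -6685.3$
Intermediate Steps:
$u{\left(z,l \right)} = - 3 l$
$f = \frac{1}{33}$ ($f = \frac{19 - 18}{-49 + 82} = \frac{19 - 18}{33} = 1 \cdot \frac{1}{33} = \frac{1}{33} \approx 0.030303$)
$\left(13781 - 20467\right) + f 23 = \left(13781 - 20467\right) + \frac{1}{33} \cdot 23 = -6686 + \frac{23}{33} = - \frac{220615}{33}$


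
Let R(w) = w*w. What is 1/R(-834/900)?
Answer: 22500/19321 ≈ 1.1645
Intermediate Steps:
R(w) = w²
1/R(-834/900) = 1/((-834/900)²) = 1/((-834*1/900)²) = 1/((-139/150)²) = 1/(19321/22500) = 22500/19321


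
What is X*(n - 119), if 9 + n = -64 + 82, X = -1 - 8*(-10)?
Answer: -8690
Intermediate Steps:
X = 79 (X = -1 + 80 = 79)
n = 9 (n = -9 + (-64 + 82) = -9 + 18 = 9)
X*(n - 119) = 79*(9 - 119) = 79*(-110) = -8690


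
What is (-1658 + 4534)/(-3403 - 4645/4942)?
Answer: -14213192/16822271 ≈ -0.84490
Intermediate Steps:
(-1658 + 4534)/(-3403 - 4645/4942) = 2876/(-3403 - 4645*1/4942) = 2876/(-3403 - 4645/4942) = 2876/(-16822271/4942) = 2876*(-4942/16822271) = -14213192/16822271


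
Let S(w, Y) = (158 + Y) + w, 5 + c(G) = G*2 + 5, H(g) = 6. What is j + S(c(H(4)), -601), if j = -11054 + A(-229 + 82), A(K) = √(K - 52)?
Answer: -11485 + I*√199 ≈ -11485.0 + 14.107*I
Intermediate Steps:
A(K) = √(-52 + K)
c(G) = 2*G (c(G) = -5 + (G*2 + 5) = -5 + (2*G + 5) = -5 + (5 + 2*G) = 2*G)
S(w, Y) = 158 + Y + w
j = -11054 + I*√199 (j = -11054 + √(-52 + (-229 + 82)) = -11054 + √(-52 - 147) = -11054 + √(-199) = -11054 + I*√199 ≈ -11054.0 + 14.107*I)
j + S(c(H(4)), -601) = (-11054 + I*√199) + (158 - 601 + 2*6) = (-11054 + I*√199) + (158 - 601 + 12) = (-11054 + I*√199) - 431 = -11485 + I*√199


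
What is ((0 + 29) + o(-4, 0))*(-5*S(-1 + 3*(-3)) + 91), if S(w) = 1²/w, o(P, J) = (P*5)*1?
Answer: 1647/2 ≈ 823.50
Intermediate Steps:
o(P, J) = 5*P (o(P, J) = (5*P)*1 = 5*P)
S(w) = 1/w
((0 + 29) + o(-4, 0))*(-5*S(-1 + 3*(-3)) + 91) = ((0 + 29) + 5*(-4))*(-5/(-1 + 3*(-3)) + 91) = (29 - 20)*(-5/(-1 - 9) + 91) = 9*(-5/(-10) + 91) = 9*(-5*(-⅒) + 91) = 9*(½ + 91) = 9*(183/2) = 1647/2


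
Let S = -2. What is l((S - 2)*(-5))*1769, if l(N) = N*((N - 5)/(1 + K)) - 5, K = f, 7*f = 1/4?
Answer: 503555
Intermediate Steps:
f = 1/28 (f = (1/7)/4 = (1/7)*(1/4) = 1/28 ≈ 0.035714)
K = 1/28 ≈ 0.035714
l(N) = -5 + N*(-140/29 + 28*N/29) (l(N) = N*((N - 5)/(1 + 1/28)) - 5 = N*((-5 + N)/(29/28)) - 5 = N*((-5 + N)*(28/29)) - 5 = N*(-140/29 + 28*N/29) - 5 = -5 + N*(-140/29 + 28*N/29))
l((S - 2)*(-5))*1769 = (-5 - 140*(-2 - 2)*(-5)/29 + 28*((-2 - 2)*(-5))**2/29)*1769 = (-5 - (-560)*(-5)/29 + 28*(-4*(-5))**2/29)*1769 = (-5 - 140/29*20 + (28/29)*20**2)*1769 = (-5 - 2800/29 + (28/29)*400)*1769 = (-5 - 2800/29 + 11200/29)*1769 = (8255/29)*1769 = 503555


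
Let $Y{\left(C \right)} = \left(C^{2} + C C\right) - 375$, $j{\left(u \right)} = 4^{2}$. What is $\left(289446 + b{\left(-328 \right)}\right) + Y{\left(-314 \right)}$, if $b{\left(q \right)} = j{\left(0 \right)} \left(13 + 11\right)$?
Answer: $486647$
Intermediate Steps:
$j{\left(u \right)} = 16$
$Y{\left(C \right)} = -375 + 2 C^{2}$ ($Y{\left(C \right)} = \left(C^{2} + C^{2}\right) - 375 = 2 C^{2} - 375 = -375 + 2 C^{2}$)
$b{\left(q \right)} = 384$ ($b{\left(q \right)} = 16 \left(13 + 11\right) = 16 \cdot 24 = 384$)
$\left(289446 + b{\left(-328 \right)}\right) + Y{\left(-314 \right)} = \left(289446 + 384\right) - \left(375 - 2 \left(-314\right)^{2}\right) = 289830 + \left(-375 + 2 \cdot 98596\right) = 289830 + \left(-375 + 197192\right) = 289830 + 196817 = 486647$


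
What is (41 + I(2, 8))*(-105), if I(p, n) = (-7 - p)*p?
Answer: -2415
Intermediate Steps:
I(p, n) = p*(-7 - p)
(41 + I(2, 8))*(-105) = (41 - 1*2*(7 + 2))*(-105) = (41 - 1*2*9)*(-105) = (41 - 18)*(-105) = 23*(-105) = -2415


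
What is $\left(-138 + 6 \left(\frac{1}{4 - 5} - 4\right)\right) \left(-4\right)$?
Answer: $672$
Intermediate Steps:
$\left(-138 + 6 \left(\frac{1}{4 - 5} - 4\right)\right) \left(-4\right) = \left(-138 + 6 \left(\frac{1}{-1} - 4\right)\right) \left(-4\right) = \left(-138 + 6 \left(-1 - 4\right)\right) \left(-4\right) = \left(-138 + 6 \left(-5\right)\right) \left(-4\right) = \left(-138 - 30\right) \left(-4\right) = \left(-168\right) \left(-4\right) = 672$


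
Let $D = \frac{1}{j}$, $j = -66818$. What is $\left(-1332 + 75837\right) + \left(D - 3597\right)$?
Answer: $\frac{4737930743}{66818} \approx 70908.0$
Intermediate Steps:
$D = - \frac{1}{66818}$ ($D = \frac{1}{-66818} = - \frac{1}{66818} \approx -1.4966 \cdot 10^{-5}$)
$\left(-1332 + 75837\right) + \left(D - 3597\right) = \left(-1332 + 75837\right) - \frac{240344347}{66818} = 74505 - \frac{240344347}{66818} = \frac{4737930743}{66818}$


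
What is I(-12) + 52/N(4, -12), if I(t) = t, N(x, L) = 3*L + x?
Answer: -109/8 ≈ -13.625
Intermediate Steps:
N(x, L) = x + 3*L
I(-12) + 52/N(4, -12) = -12 + 52/(4 + 3*(-12)) = -12 + 52/(4 - 36) = -12 + 52/(-32) = -12 + 52*(-1/32) = -12 - 13/8 = -109/8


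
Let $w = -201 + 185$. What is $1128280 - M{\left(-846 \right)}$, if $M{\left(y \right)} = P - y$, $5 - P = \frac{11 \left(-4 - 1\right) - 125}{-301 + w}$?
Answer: $\frac{357395173}{317} \approx 1.1274 \cdot 10^{6}$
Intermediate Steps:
$w = -16$
$P = \frac{1405}{317}$ ($P = 5 - \frac{11 \left(-4 - 1\right) - 125}{-301 - 16} = 5 - \frac{11 \left(-5\right) - 125}{-317} = 5 - \left(-55 - 125\right) \left(- \frac{1}{317}\right) = 5 - \left(-180\right) \left(- \frac{1}{317}\right) = 5 - \frac{180}{317} = \frac{1405}{317} \approx 4.4322$)
$M{\left(y \right)} = \frac{1405}{317} - y$
$1128280 - M{\left(-846 \right)} = 1128280 - \left(\frac{1405}{317} - -846\right) = 1128280 - \left(\frac{1405}{317} + 846\right) = 1128280 - \frac{269587}{317} = \frac{357395173}{317}$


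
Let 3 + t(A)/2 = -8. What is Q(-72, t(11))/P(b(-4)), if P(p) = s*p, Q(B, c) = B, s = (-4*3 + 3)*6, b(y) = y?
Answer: -⅓ ≈ -0.33333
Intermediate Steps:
t(A) = -22 (t(A) = -6 + 2*(-8) = -6 - 16 = -22)
s = -54 (s = (-12 + 3)*6 = -9*6 = -54)
P(p) = -54*p
Q(-72, t(11))/P(b(-4)) = -72/((-54*(-4))) = -72/216 = -72*1/216 = -⅓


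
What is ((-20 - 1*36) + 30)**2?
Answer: 676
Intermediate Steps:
((-20 - 1*36) + 30)**2 = ((-20 - 36) + 30)**2 = (-56 + 30)**2 = (-26)**2 = 676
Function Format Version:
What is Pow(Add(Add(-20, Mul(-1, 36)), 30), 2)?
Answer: 676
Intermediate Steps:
Pow(Add(Add(-20, Mul(-1, 36)), 30), 2) = Pow(Add(Add(-20, -36), 30), 2) = Pow(Add(-56, 30), 2) = Pow(-26, 2) = 676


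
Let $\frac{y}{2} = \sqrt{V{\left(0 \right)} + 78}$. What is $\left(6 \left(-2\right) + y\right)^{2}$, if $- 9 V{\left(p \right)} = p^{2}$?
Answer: $456 - 48 \sqrt{78} \approx 32.076$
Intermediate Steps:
$V{\left(p \right)} = - \frac{p^{2}}{9}$
$y = 2 \sqrt{78}$ ($y = 2 \sqrt{- \frac{0^{2}}{9} + 78} = 2 \sqrt{\left(- \frac{1}{9}\right) 0 + 78} = 2 \sqrt{0 + 78} = 2 \sqrt{78} \approx 17.664$)
$\left(6 \left(-2\right) + y\right)^{2} = \left(6 \left(-2\right) + 2 \sqrt{78}\right)^{2} = \left(-12 + 2 \sqrt{78}\right)^{2}$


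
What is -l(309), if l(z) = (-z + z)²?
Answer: 0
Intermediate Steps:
l(z) = 0 (l(z) = 0² = 0)
-l(309) = -1*0 = 0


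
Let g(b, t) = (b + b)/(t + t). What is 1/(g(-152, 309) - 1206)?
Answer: -309/372806 ≈ -0.00082885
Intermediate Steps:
g(b, t) = b/t (g(b, t) = (2*b)/((2*t)) = (2*b)*(1/(2*t)) = b/t)
1/(g(-152, 309) - 1206) = 1/(-152/309 - 1206) = 1/(-372806/309) = -309/372806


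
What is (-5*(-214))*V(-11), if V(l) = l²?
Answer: 129470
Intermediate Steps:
(-5*(-214))*V(-11) = -5*(-214)*(-11)² = 1070*121 = 129470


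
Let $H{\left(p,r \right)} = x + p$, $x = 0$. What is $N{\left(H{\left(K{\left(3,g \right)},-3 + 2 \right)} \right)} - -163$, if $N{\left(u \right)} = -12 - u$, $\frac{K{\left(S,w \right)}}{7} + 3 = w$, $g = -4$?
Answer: $200$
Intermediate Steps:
$K{\left(S,w \right)} = -21 + 7 w$
$H{\left(p,r \right)} = p$ ($H{\left(p,r \right)} = 0 + p = p$)
$N{\left(H{\left(K{\left(3,g \right)},-3 + 2 \right)} \right)} - -163 = \left(-12 - \left(-21 + 7 \left(-4\right)\right)\right) - -163 = \left(-12 - \left(-21 - 28\right)\right) + 163 = \left(-12 - -49\right) + 163 = \left(-12 + 49\right) + 163 = 37 + 163 = 200$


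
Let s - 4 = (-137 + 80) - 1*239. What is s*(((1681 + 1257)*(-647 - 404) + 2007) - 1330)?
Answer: 901451012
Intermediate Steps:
s = -292 (s = 4 + ((-137 + 80) - 1*239) = 4 + (-57 - 239) = 4 - 296 = -292)
s*(((1681 + 1257)*(-647 - 404) + 2007) - 1330) = -292*(((1681 + 1257)*(-647 - 404) + 2007) - 1330) = -292*((2938*(-1051) + 2007) - 1330) = -292*((-3087838 + 2007) - 1330) = -292*(-3085831 - 1330) = -292*(-3087161) = 901451012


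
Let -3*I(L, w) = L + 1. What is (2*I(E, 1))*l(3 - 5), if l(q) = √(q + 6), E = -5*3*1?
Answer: 56/3 ≈ 18.667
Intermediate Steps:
E = -15 (E = -15*1 = -15)
l(q) = √(6 + q)
I(L, w) = -⅓ - L/3 (I(L, w) = -(L + 1)/3 = -(1 + L)/3 = -⅓ - L/3)
(2*I(E, 1))*l(3 - 5) = (2*(-⅓ - ⅓*(-15)))*√(6 + (3 - 5)) = (2*(-⅓ + 5))*√(6 - 2) = (2*(14/3))*√4 = (28/3)*2 = 56/3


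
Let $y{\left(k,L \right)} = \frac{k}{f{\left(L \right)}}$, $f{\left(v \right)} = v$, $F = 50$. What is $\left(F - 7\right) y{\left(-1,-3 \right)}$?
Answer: $\frac{43}{3} \approx 14.333$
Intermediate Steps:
$y{\left(k,L \right)} = \frac{k}{L}$
$\left(F - 7\right) y{\left(-1,-3 \right)} = \left(50 - 7\right) \left(- \frac{1}{-3}\right) = 43 \left(\left(-1\right) \left(- \frac{1}{3}\right)\right) = 43 \cdot \frac{1}{3} = \frac{43}{3}$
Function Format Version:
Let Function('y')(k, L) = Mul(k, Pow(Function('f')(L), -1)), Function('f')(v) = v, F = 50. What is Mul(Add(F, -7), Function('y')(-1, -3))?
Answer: Rational(43, 3) ≈ 14.333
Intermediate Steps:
Function('y')(k, L) = Mul(k, Pow(L, -1))
Mul(Add(F, -7), Function('y')(-1, -3)) = Mul(Add(50, -7), Mul(-1, Pow(-3, -1))) = Mul(43, Mul(-1, Rational(-1, 3))) = Mul(43, Rational(1, 3)) = Rational(43, 3)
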